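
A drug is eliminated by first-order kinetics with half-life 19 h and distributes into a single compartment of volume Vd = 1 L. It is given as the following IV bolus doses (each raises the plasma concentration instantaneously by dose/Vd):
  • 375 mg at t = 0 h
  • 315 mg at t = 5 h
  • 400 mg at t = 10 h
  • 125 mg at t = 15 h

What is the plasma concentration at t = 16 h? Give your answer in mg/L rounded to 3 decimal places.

861.950 mg/L

k = ln 2 / 19 = 0.03648 per h
Dose 1 (375 mg at t=0 h): 375·exp(−0.03648·16) = 209.186 mg/L
Dose 2 (315 mg at t=5 h): 315·exp(−0.03648·11) = 210.877 mg/L
Dose 3 (400 mg at t=10 h): 400·exp(−0.03648·6) = 321.364 mg/L
Dose 4 (125 mg at t=15 h): 125·exp(−0.03648·1) = 120.522 mg/L
C(16) = 209.186 + 210.877 + 321.364 + 120.522 = 861.950 mg/L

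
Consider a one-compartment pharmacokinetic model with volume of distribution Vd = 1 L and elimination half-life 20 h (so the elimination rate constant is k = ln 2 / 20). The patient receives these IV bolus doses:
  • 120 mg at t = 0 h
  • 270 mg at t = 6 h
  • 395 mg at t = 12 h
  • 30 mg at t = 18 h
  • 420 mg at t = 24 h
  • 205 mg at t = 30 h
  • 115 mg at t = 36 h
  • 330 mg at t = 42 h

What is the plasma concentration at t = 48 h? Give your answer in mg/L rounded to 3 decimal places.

846.343 mg/L

k = ln 2 / 20 = 0.03466 per h
Dose 1 (120 mg at t=0 h): 120·exp(−0.03466·48) = 22.736 mg/L
Dose 2 (270 mg at t=6 h): 270·exp(−0.03466·42) = 62.980 mg/L
Dose 3 (395 mg at t=12 h): 395·exp(−0.03466·36) = 113.434 mg/L
Dose 4 (30 mg at t=18 h): 30·exp(−0.03466·30) = 10.607 mg/L
Dose 5 (420 mg at t=24 h): 420·exp(−0.03466·24) = 182.816 mg/L
Dose 6 (205 mg at t=30 h): 205·exp(−0.03466·18) = 109.857 mg/L
Dose 7 (115 mg at t=36 h): 115·exp(−0.03466·12) = 75.872 mg/L
Dose 8 (330 mg at t=42 h): 330·exp(−0.03466·6) = 268.043 mg/L
C(48) = 22.736 + 62.980 + 113.434 + 10.607 + 182.816 + 109.857 + 75.872 + 268.043 = 846.343 mg/L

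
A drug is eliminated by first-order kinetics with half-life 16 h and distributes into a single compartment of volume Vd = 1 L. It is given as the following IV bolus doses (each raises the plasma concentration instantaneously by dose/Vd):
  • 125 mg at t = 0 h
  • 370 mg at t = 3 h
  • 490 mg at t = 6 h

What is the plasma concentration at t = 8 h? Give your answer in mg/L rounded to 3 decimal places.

k = ln 2 / 16 = 0.04332 per h
Dose 1 (125 mg at t=0 h): 125·exp(−0.04332·8) = 88.388 mg/L
Dose 2 (370 mg at t=3 h): 370·exp(−0.04332·5) = 297.941 mg/L
Dose 3 (490 mg at t=6 h): 490·exp(−0.04332·2) = 449.332 mg/L
C(8) = 88.388 + 297.941 + 449.332 = 835.661 mg/L

835.661 mg/L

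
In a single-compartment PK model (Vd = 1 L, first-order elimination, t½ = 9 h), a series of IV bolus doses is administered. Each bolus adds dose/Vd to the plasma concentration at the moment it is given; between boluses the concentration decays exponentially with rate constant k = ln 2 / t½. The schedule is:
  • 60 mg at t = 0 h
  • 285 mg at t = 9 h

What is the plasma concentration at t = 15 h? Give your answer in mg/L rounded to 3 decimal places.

198.438 mg/L

k = ln 2 / 9 = 0.07702 per h
Dose 1 (60 mg at t=0 h): 60·exp(−0.07702·15) = 18.899 mg/L
Dose 2 (285 mg at t=9 h): 285·exp(−0.07702·6) = 179.539 mg/L
C(15) = 18.899 + 179.539 = 198.438 mg/L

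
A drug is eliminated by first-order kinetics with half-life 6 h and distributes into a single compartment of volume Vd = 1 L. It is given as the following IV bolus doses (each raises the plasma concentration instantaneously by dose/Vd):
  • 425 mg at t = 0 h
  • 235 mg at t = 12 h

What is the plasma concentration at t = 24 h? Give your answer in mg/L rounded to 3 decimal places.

85.312 mg/L

k = ln 2 / 6 = 0.11552 per h
Dose 1 (425 mg at t=0 h): 425·exp(−0.11552·24) = 26.562 mg/L
Dose 2 (235 mg at t=12 h): 235·exp(−0.11552·12) = 58.750 mg/L
C(24) = 26.562 + 58.750 = 85.312 mg/L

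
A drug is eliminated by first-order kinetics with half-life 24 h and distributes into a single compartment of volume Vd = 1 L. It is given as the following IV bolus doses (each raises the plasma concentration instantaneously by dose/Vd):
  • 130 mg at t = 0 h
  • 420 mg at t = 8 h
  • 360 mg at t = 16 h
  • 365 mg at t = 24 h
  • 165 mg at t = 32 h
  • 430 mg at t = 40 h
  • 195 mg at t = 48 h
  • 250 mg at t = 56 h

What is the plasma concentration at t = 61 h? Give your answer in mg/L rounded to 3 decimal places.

992.938 mg/L

k = ln 2 / 24 = 0.02888 per h
Dose 1 (130 mg at t=0 h): 130·exp(−0.02888·61) = 22.327 mg/L
Dose 2 (420 mg at t=8 h): 420·exp(−0.02888·53) = 90.881 mg/L
Dose 3 (360 mg at t=16 h): 360·exp(−0.02888·45) = 98.146 mg/L
Dose 4 (365 mg at t=24 h): 365·exp(−0.02888·37) = 125.373 mg/L
Dose 5 (165 mg at t=32 h): 165·exp(−0.02888·29) = 71.407 mg/L
Dose 6 (430 mg at t=40 h): 430·exp(−0.02888·21) = 234.459 mg/L
Dose 7 (195 mg at t=48 h): 195·exp(−0.02888·13) = 133.960 mg/L
Dose 8 (250 mg at t=56 h): 250·exp(−0.02888·5) = 216.384 mg/L
C(61) = 22.327 + 90.881 + 98.146 + 125.373 + 71.407 + 234.459 + 133.960 + 216.384 = 992.938 mg/L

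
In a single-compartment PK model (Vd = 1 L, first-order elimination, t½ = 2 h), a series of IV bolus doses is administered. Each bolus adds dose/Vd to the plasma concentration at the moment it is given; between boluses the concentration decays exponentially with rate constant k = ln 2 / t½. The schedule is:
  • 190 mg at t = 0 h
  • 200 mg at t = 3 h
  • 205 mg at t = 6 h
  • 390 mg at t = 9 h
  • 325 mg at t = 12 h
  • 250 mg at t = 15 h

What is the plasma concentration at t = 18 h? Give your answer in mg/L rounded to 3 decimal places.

k = ln 2 / 2 = 0.34657 per h
Dose 1 (190 mg at t=0 h): 190·exp(−0.34657·18) = 0.371 mg/L
Dose 2 (200 mg at t=3 h): 200·exp(−0.34657·15) = 1.105 mg/L
Dose 3 (205 mg at t=6 h): 205·exp(−0.34657·12) = 3.203 mg/L
Dose 4 (390 mg at t=9 h): 390·exp(−0.34657·9) = 17.236 mg/L
Dose 5 (325 mg at t=12 h): 325·exp(−0.34657·6) = 40.625 mg/L
Dose 6 (250 mg at t=15 h): 250·exp(−0.34657·3) = 88.388 mg/L
C(18) = 0.371 + 1.105 + 3.203 + 17.236 + 40.625 + 88.388 = 150.928 mg/L

150.928 mg/L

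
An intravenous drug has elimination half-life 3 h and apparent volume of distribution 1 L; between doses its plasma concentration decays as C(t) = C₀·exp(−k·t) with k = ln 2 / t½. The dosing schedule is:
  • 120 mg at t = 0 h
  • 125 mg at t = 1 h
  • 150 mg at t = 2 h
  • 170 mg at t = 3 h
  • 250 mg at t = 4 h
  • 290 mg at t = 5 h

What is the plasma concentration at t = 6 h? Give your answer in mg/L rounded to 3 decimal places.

601.563 mg/L

k = ln 2 / 3 = 0.23105 per h
Dose 1 (120 mg at t=0 h): 120·exp(−0.23105·6) = 30.000 mg/L
Dose 2 (125 mg at t=1 h): 125·exp(−0.23105·5) = 39.373 mg/L
Dose 3 (150 mg at t=2 h): 150·exp(−0.23105·4) = 59.528 mg/L
Dose 4 (170 mg at t=3 h): 170·exp(−0.23105·3) = 85.000 mg/L
Dose 5 (250 mg at t=4 h): 250·exp(−0.23105·2) = 157.490 mg/L
Dose 6 (290 mg at t=5 h): 290·exp(−0.23105·1) = 230.173 mg/L
C(6) = 30.000 + 39.373 + 59.528 + 85.000 + 157.490 + 230.173 = 601.563 mg/L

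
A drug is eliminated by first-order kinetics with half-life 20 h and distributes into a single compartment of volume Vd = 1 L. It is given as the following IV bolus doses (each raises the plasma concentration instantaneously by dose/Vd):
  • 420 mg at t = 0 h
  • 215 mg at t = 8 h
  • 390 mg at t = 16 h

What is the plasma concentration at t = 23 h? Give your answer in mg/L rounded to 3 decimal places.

k = ln 2 / 20 = 0.03466 per h
Dose 1 (420 mg at t=0 h): 420·exp(−0.03466·23) = 189.263 mg/L
Dose 2 (215 mg at t=8 h): 215·exp(−0.03466·15) = 127.840 mg/L
Dose 3 (390 mg at t=16 h): 390·exp(−0.03466·7) = 305.988 mg/L
C(23) = 189.263 + 127.840 + 305.988 = 623.090 mg/L

623.090 mg/L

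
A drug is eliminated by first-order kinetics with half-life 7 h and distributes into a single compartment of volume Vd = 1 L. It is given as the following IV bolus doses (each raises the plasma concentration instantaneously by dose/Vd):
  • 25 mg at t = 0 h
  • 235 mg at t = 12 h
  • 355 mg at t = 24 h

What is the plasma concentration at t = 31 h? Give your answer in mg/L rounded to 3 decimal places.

214.469 mg/L

k = ln 2 / 7 = 0.09902 per h
Dose 1 (25 mg at t=0 h): 25·exp(−0.09902·31) = 1.161 mg/L
Dose 2 (235 mg at t=12 h): 235·exp(−0.09902·19) = 35.809 mg/L
Dose 3 (355 mg at t=24 h): 355·exp(−0.09902·7) = 177.500 mg/L
C(31) = 1.161 + 35.809 + 177.500 = 214.469 mg/L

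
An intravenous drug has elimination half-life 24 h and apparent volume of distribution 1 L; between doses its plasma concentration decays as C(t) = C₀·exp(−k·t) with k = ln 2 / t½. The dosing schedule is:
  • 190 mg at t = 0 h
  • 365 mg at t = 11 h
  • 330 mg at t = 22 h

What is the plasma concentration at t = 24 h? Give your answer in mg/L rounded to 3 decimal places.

k = ln 2 / 24 = 0.02888 per h
Dose 1 (190 mg at t=0 h): 190·exp(−0.02888·24) = 95.000 mg/L
Dose 2 (365 mg at t=11 h): 365·exp(−0.02888·13) = 250.747 mg/L
Dose 3 (330 mg at t=22 h): 330·exp(−0.02888·2) = 311.479 mg/L
C(24) = 95.000 + 250.747 + 311.479 = 657.225 mg/L

657.225 mg/L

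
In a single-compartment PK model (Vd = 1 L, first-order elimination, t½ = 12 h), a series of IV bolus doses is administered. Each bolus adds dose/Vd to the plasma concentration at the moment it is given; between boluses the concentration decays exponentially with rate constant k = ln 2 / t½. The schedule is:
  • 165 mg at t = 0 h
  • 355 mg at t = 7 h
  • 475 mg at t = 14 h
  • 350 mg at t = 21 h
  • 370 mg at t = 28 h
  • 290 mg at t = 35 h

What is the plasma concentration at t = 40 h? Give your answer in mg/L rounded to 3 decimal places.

k = ln 2 / 12 = 0.05776 per h
Dose 1 (165 mg at t=0 h): 165·exp(−0.05776·40) = 16.370 mg/L
Dose 2 (355 mg at t=7 h): 355·exp(−0.05776·33) = 52.771 mg/L
Dose 3 (475 mg at t=14 h): 475·exp(−0.05776·26) = 105.794 mg/L
Dose 4 (350 mg at t=21 h): 350·exp(−0.05776·19) = 116.798 mg/L
Dose 5 (370 mg at t=28 h): 370·exp(−0.05776·12) = 185.000 mg/L
Dose 6 (290 mg at t=35 h): 290·exp(−0.05776·5) = 217.255 mg/L
C(40) = 16.370 + 52.771 + 105.794 + 116.798 + 185.000 + 217.255 = 693.988 mg/L

693.988 mg/L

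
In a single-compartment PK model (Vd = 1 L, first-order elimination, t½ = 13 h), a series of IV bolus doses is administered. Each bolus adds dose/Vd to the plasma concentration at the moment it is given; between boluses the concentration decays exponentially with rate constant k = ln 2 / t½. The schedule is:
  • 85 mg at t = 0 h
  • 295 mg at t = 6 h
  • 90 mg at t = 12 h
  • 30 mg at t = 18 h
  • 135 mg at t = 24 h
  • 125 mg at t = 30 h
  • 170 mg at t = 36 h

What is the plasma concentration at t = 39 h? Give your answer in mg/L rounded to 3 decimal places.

k = ln 2 / 13 = 0.05332 per h
Dose 1 (85 mg at t=0 h): 85·exp(−0.05332·39) = 10.625 mg/L
Dose 2 (295 mg at t=6 h): 295·exp(−0.05332·33) = 50.777 mg/L
Dose 3 (90 mg at t=12 h): 90·exp(−0.05332·27) = 21.332 mg/L
Dose 4 (30 mg at t=18 h): 30·exp(−0.05332·21) = 9.791 mg/L
Dose 5 (135 mg at t=24 h): 135·exp(−0.05332·15) = 60.672 mg/L
Dose 6 (125 mg at t=30 h): 125·exp(−0.05332·9) = 77.358 mg/L
Dose 7 (170 mg at t=36 h): 170·exp(−0.05332·3) = 144.871 mg/L
C(39) = 10.625 + 50.777 + 21.332 + 9.791 + 60.672 + 77.358 + 144.871 = 375.426 mg/L

375.426 mg/L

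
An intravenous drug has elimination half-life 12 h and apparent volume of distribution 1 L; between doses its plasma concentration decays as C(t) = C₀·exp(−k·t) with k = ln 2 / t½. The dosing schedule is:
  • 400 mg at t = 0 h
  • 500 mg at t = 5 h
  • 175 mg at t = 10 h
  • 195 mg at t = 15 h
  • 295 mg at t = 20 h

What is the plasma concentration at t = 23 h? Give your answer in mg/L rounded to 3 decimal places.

k = ln 2 / 12 = 0.05776 per h
Dose 1 (400 mg at t=0 h): 400·exp(−0.05776·23) = 105.946 mg/L
Dose 2 (500 mg at t=5 h): 500·exp(−0.05776·18) = 176.777 mg/L
Dose 3 (175 mg at t=10 h): 175·exp(−0.05776·13) = 82.589 mg/L
Dose 4 (195 mg at t=15 h): 195·exp(−0.05776·8) = 122.842 mg/L
Dose 5 (295 mg at t=20 h): 295·exp(−0.05776·3) = 248.064 mg/L
C(23) = 105.946 + 176.777 + 82.589 + 122.842 + 248.064 = 736.219 mg/L

736.219 mg/L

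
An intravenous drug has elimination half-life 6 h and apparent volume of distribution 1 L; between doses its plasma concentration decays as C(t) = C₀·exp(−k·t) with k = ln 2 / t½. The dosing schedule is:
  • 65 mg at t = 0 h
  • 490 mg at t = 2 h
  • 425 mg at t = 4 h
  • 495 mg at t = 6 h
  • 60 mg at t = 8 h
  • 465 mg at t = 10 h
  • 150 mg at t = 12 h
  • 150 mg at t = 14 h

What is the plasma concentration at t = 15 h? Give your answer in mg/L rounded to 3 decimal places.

k = ln 2 / 6 = 0.11552 per h
Dose 1 (65 mg at t=0 h): 65·exp(−0.11552·15) = 11.490 mg/L
Dose 2 (490 mg at t=2 h): 490·exp(−0.11552·13) = 109.135 mg/L
Dose 3 (425 mg at t=4 h): 425·exp(−0.11552·11) = 119.262 mg/L
Dose 4 (495 mg at t=6 h): 495·exp(−0.11552·9) = 175.009 mg/L
Dose 5 (60 mg at t=8 h): 60·exp(−0.11552·7) = 26.727 mg/L
Dose 6 (465 mg at t=10 h): 465·exp(−0.11552·5) = 260.972 mg/L
Dose 7 (150 mg at t=12 h): 150·exp(−0.11552·3) = 106.066 mg/L
Dose 8 (150 mg at t=14 h): 150·exp(−0.11552·1) = 133.635 mg/L
C(15) = 11.490 + 109.135 + 119.262 + 175.009 + 26.727 + 260.972 + 106.066 + 133.635 = 942.296 mg/L

942.296 mg/L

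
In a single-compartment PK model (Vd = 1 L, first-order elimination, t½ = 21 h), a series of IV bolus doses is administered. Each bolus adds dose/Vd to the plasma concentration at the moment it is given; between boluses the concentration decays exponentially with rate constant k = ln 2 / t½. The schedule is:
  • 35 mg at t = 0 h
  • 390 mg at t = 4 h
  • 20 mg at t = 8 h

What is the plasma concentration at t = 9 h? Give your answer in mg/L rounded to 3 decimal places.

k = ln 2 / 21 = 0.03301 per h
Dose 1 (35 mg at t=0 h): 35·exp(−0.03301·9) = 26.005 mg/L
Dose 2 (390 mg at t=4 h): 390·exp(−0.03301·5) = 330.667 mg/L
Dose 3 (20 mg at t=8 h): 20·exp(−0.03301·1) = 19.351 mg/L
C(9) = 26.005 + 330.667 + 19.351 = 376.022 mg/L

376.022 mg/L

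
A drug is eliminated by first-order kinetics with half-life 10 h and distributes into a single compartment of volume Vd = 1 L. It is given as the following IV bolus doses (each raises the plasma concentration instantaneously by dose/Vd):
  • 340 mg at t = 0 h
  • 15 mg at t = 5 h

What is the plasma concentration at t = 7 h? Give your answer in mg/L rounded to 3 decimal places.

k = ln 2 / 10 = 0.06931 per h
Dose 1 (340 mg at t=0 h): 340·exp(−0.06931·7) = 209.295 mg/L
Dose 2 (15 mg at t=5 h): 15·exp(−0.06931·2) = 13.058 mg/L
C(7) = 209.295 + 13.058 = 222.353 mg/L

222.353 mg/L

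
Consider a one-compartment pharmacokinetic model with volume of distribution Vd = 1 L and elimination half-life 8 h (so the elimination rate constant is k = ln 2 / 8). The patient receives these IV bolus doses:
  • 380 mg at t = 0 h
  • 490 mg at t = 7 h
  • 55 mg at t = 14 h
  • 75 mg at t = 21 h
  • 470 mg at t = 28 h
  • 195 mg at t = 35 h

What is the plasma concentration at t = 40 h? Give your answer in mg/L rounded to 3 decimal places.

k = ln 2 / 8 = 0.08664 per h
Dose 1 (380 mg at t=0 h): 380·exp(−0.08664·40) = 11.875 mg/L
Dose 2 (490 mg at t=7 h): 490·exp(−0.08664·33) = 28.083 mg/L
Dose 3 (55 mg at t=14 h): 55·exp(−0.08664·26) = 5.781 mg/L
Dose 4 (75 mg at t=21 h): 75·exp(−0.08664·19) = 14.458 mg/L
Dose 5 (470 mg at t=28 h): 470·exp(−0.08664·12) = 166.170 mg/L
Dose 6 (195 mg at t=35 h): 195·exp(−0.08664·5) = 126.442 mg/L
C(40) = 11.875 + 28.083 + 5.781 + 14.458 + 166.170 + 126.442 = 352.810 mg/L

352.810 mg/L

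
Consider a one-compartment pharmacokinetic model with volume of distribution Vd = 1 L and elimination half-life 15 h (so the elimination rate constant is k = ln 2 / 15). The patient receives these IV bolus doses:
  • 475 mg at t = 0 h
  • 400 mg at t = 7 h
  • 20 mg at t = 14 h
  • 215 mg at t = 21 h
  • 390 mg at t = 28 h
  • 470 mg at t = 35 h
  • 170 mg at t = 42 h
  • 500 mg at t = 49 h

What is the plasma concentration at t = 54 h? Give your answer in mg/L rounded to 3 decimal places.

k = ln 2 / 15 = 0.04621 per h
Dose 1 (475 mg at t=0 h): 475·exp(−0.04621·54) = 39.173 mg/L
Dose 2 (400 mg at t=7 h): 400·exp(−0.04621·47) = 45.586 mg/L
Dose 3 (20 mg at t=14 h): 20·exp(−0.04621·40) = 3.150 mg/L
Dose 4 (215 mg at t=21 h): 215·exp(−0.04621·33) = 46.792 mg/L
Dose 5 (390 mg at t=28 h): 390·exp(−0.04621·26) = 117.295 mg/L
Dose 6 (470 mg at t=35 h): 470·exp(−0.04621·19) = 195.341 mg/L
Dose 7 (170 mg at t=42 h): 170·exp(−0.04621·12) = 97.639 mg/L
Dose 8 (500 mg at t=49 h): 500·exp(−0.04621·5) = 396.850 mg/L
C(54) = 39.173 + 45.586 + 3.150 + 46.792 + 117.295 + 195.341 + 97.639 + 396.850 = 941.826 mg/L

941.826 mg/L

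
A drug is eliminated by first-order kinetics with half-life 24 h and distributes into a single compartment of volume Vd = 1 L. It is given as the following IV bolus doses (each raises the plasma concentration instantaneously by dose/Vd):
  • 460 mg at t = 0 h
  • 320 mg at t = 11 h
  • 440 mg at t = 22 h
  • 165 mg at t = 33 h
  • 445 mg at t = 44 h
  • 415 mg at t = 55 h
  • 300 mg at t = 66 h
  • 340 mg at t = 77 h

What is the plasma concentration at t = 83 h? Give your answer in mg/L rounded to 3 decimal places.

k = ln 2 / 24 = 0.02888 per h
Dose 1 (460 mg at t=0 h): 460·exp(−0.02888·83) = 41.850 mg/L
Dose 2 (320 mg at t=11 h): 320·exp(−0.02888·72) = 40.000 mg/L
Dose 3 (440 mg at t=22 h): 440·exp(−0.02888·61) = 75.567 mg/L
Dose 4 (165 mg at t=33 h): 165·exp(−0.02888·50) = 38.935 mg/L
Dose 5 (445 mg at t=44 h): 445·exp(−0.02888·39) = 144.273 mg/L
Dose 6 (415 mg at t=55 h): 415·exp(−0.02888·28) = 184.861 mg/L
Dose 7 (300 mg at t=66 h): 300·exp(−0.02888·17) = 183.608 mg/L
Dose 8 (340 mg at t=77 h): 340·exp(−0.02888·6) = 285.905 mg/L
C(83) = 41.850 + 40.000 + 75.567 + 38.935 + 144.273 + 184.861 + 183.608 + 285.905 = 995.000 mg/L

995.000 mg/L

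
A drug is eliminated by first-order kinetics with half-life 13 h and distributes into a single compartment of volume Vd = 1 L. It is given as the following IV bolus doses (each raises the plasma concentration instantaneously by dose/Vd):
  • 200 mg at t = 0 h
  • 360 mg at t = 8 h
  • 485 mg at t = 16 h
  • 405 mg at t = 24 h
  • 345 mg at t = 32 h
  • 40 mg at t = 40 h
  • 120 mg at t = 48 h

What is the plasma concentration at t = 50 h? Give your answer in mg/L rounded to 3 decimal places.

496.115 mg/L

k = ln 2 / 13 = 0.05332 per h
Dose 1 (200 mg at t=0 h): 200·exp(−0.05332·50) = 13.907 mg/L
Dose 2 (360 mg at t=8 h): 360·exp(−0.05332·42) = 38.348 mg/L
Dose 3 (485 mg at t=16 h): 485·exp(−0.05332·34) = 79.147 mg/L
Dose 4 (405 mg at t=24 h): 405·exp(−0.05332·26) = 101.250 mg/L
Dose 5 (345 mg at t=32 h): 345·exp(−0.05332·18) = 132.132 mg/L
Dose 6 (40 mg at t=40 h): 40·exp(−0.05332·10) = 23.469 mg/L
Dose 7 (120 mg at t=48 h): 120·exp(−0.05332·2) = 107.862 mg/L
C(50) = 13.907 + 38.348 + 79.147 + 101.250 + 132.132 + 23.469 + 107.862 = 496.115 mg/L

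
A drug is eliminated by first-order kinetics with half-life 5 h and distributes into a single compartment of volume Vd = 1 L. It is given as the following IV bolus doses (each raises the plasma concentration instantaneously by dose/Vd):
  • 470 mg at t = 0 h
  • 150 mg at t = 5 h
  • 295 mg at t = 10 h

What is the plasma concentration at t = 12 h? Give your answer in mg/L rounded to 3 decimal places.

k = ln 2 / 5 = 0.13863 per h
Dose 1 (470 mg at t=0 h): 470·exp(−0.13863·12) = 89.048 mg/L
Dose 2 (150 mg at t=5 h): 150·exp(−0.13863·7) = 56.839 mg/L
Dose 3 (295 mg at t=10 h): 295·exp(−0.13863·2) = 223.568 mg/L
C(12) = 89.048 + 56.839 + 223.568 = 369.456 mg/L

369.456 mg/L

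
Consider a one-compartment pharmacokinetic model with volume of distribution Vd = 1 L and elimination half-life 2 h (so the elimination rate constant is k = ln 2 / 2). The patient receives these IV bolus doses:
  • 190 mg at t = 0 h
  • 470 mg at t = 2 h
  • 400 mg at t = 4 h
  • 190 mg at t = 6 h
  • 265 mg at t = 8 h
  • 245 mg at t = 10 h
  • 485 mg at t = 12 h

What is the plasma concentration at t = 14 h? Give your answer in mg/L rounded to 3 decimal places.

k = ln 2 / 2 = 0.34657 per h
Dose 1 (190 mg at t=0 h): 190·exp(−0.34657·14) = 1.484 mg/L
Dose 2 (470 mg at t=2 h): 470·exp(−0.34657·12) = 7.344 mg/L
Dose 3 (400 mg at t=4 h): 400·exp(−0.34657·10) = 12.500 mg/L
Dose 4 (190 mg at t=6 h): 190·exp(−0.34657·8) = 11.875 mg/L
Dose 5 (265 mg at t=8 h): 265·exp(−0.34657·6) = 33.125 mg/L
Dose 6 (245 mg at t=10 h): 245·exp(−0.34657·4) = 61.250 mg/L
Dose 7 (485 mg at t=12 h): 485·exp(−0.34657·2) = 242.500 mg/L
C(14) = 1.484 + 7.344 + 12.500 + 11.875 + 33.125 + 61.250 + 242.500 = 370.078 mg/L

370.078 mg/L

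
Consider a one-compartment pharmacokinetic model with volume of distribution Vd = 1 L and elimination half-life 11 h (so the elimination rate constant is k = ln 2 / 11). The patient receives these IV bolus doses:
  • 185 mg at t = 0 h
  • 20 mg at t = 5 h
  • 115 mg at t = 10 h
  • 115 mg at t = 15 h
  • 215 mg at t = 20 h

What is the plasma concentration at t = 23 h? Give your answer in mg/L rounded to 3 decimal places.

k = ln 2 / 11 = 0.06301 per h
Dose 1 (185 mg at t=0 h): 185·exp(−0.06301·23) = 43.426 mg/L
Dose 2 (20 mg at t=5 h): 20·exp(−0.06301·18) = 6.433 mg/L
Dose 3 (115 mg at t=10 h): 115·exp(−0.06301·13) = 50.691 mg/L
Dose 4 (115 mg at t=15 h): 115·exp(−0.06301·8) = 69.465 mg/L
Dose 5 (215 mg at t=20 h): 215·exp(−0.06301·3) = 177.967 mg/L
C(23) = 43.426 + 6.433 + 50.691 + 69.465 + 177.967 = 347.982 mg/L

347.982 mg/L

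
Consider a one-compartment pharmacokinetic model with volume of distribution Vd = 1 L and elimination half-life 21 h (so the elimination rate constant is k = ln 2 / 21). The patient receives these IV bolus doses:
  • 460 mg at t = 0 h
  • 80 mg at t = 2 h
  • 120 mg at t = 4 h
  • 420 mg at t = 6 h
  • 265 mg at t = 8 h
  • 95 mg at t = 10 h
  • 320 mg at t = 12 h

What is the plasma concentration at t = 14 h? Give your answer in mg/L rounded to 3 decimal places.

1352.610 mg/L

k = ln 2 / 21 = 0.03301 per h
Dose 1 (460 mg at t=0 h): 460·exp(−0.03301·14) = 289.782 mg/L
Dose 2 (80 mg at t=2 h): 80·exp(−0.03301·12) = 53.836 mg/L
Dose 3 (120 mg at t=4 h): 120·exp(−0.03301·10) = 86.265 mg/L
Dose 4 (420 mg at t=6 h): 420·exp(−0.03301·8) = 322.531 mg/L
Dose 5 (265 mg at t=8 h): 265·exp(−0.03301·6) = 217.389 mg/L
Dose 6 (95 mg at t=10 h): 95·exp(−0.03301·4) = 83.250 mg/L
Dose 7 (320 mg at t=12 h): 320·exp(−0.03301·2) = 299.558 mg/L
C(14) = 289.782 + 53.836 + 86.265 + 322.531 + 217.389 + 83.250 + 299.558 = 1352.610 mg/L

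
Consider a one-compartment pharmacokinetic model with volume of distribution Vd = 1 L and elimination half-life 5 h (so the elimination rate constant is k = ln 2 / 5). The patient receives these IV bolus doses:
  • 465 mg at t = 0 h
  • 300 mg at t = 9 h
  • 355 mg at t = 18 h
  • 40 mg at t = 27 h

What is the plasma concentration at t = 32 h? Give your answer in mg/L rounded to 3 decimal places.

88.850 mg/L

k = ln 2 / 5 = 0.13863 per h
Dose 1 (465 mg at t=0 h): 465·exp(−0.13863·32) = 5.506 mg/L
Dose 2 (300 mg at t=9 h): 300·exp(−0.13863·23) = 12.370 mg/L
Dose 3 (355 mg at t=18 h): 355·exp(−0.13863·14) = 50.973 mg/L
Dose 4 (40 mg at t=27 h): 40·exp(−0.13863·5) = 20.000 mg/L
C(32) = 5.506 + 12.370 + 50.973 + 20.000 = 88.850 mg/L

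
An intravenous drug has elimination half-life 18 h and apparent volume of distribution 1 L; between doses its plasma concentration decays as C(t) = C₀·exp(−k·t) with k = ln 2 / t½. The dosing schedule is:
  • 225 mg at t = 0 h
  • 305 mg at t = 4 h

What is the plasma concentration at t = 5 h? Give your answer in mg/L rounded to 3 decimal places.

479.072 mg/L

k = ln 2 / 18 = 0.03851 per h
Dose 1 (225 mg at t=0 h): 225·exp(−0.03851·5) = 185.594 mg/L
Dose 2 (305 mg at t=4 h): 305·exp(−0.03851·1) = 293.478 mg/L
C(5) = 185.594 + 293.478 = 479.072 mg/L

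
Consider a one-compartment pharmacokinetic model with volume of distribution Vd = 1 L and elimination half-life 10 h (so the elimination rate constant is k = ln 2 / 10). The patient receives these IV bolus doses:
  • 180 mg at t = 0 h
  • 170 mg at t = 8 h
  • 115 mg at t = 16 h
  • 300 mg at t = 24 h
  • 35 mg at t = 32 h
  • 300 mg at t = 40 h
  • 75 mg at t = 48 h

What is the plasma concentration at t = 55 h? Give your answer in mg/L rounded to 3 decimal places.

212.551 mg/L

k = ln 2 / 10 = 0.06931 per h
Dose 1 (180 mg at t=0 h): 180·exp(−0.06931·55) = 3.977 mg/L
Dose 2 (170 mg at t=8 h): 170·exp(−0.06931·47) = 6.540 mg/L
Dose 3 (115 mg at t=16 h): 115·exp(−0.06931·39) = 7.703 mg/L
Dose 4 (300 mg at t=24 h): 300·exp(−0.06931·31) = 34.989 mg/L
Dose 5 (35 mg at t=32 h): 35·exp(−0.06931·23) = 7.107 mg/L
Dose 6 (300 mg at t=40 h): 300·exp(−0.06931·15) = 106.066 mg/L
Dose 7 (75 mg at t=48 h): 75·exp(−0.06931·7) = 46.168 mg/L
C(55) = 3.977 + 6.540 + 7.703 + 34.989 + 7.107 + 106.066 + 46.168 = 212.551 mg/L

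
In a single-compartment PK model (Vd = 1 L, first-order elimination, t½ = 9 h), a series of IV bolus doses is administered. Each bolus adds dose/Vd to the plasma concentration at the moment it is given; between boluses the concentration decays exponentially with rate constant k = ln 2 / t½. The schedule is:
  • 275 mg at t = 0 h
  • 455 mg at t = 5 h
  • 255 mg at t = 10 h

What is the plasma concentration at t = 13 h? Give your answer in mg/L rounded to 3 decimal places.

549.151 mg/L

k = ln 2 / 9 = 0.07702 per h
Dose 1 (275 mg at t=0 h): 275·exp(−0.07702·13) = 101.044 mg/L
Dose 2 (455 mg at t=5 h): 455·exp(−0.07702·8) = 245.714 mg/L
Dose 3 (255 mg at t=10 h): 255·exp(−0.07702·3) = 202.394 mg/L
C(13) = 101.044 + 245.714 + 202.394 = 549.151 mg/L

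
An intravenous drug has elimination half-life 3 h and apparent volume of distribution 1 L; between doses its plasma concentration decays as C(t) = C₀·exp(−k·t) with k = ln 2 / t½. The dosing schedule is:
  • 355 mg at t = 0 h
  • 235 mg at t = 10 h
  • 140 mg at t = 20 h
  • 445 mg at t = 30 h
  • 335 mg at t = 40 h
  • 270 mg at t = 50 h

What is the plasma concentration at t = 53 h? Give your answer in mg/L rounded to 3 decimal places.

153.890 mg/L

k = ln 2 / 3 = 0.23105 per h
Dose 1 (355 mg at t=0 h): 355·exp(−0.23105·53) = 0.002 mg/L
Dose 2 (235 mg at t=10 h): 235·exp(−0.23105·43) = 0.011 mg/L
Dose 3 (140 mg at t=20 h): 140·exp(−0.23105·33) = 0.068 mg/L
Dose 4 (445 mg at t=30 h): 445·exp(−0.23105·23) = 2.190 mg/L
Dose 5 (335 mg at t=40 h): 335·exp(−0.23105·13) = 16.618 mg/L
Dose 6 (270 mg at t=50 h): 270·exp(−0.23105·3) = 135.000 mg/L
C(53) = 0.002 + 0.011 + 0.068 + 2.190 + 16.618 + 135.000 = 153.890 mg/L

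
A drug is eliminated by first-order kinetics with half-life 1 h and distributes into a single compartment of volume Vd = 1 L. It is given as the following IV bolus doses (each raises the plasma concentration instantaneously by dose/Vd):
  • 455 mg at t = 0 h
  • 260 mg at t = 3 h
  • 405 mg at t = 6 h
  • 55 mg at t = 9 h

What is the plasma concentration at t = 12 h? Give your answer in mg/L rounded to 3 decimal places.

13.822 mg/L

k = ln 2 / 1 = 0.69315 per h
Dose 1 (455 mg at t=0 h): 455·exp(−0.69315·12) = 0.111 mg/L
Dose 2 (260 mg at t=3 h): 260·exp(−0.69315·9) = 0.508 mg/L
Dose 3 (405 mg at t=6 h): 405·exp(−0.69315·6) = 6.328 mg/L
Dose 4 (55 mg at t=9 h): 55·exp(−0.69315·3) = 6.875 mg/L
C(12) = 0.111 + 0.508 + 6.328 + 6.875 = 13.822 mg/L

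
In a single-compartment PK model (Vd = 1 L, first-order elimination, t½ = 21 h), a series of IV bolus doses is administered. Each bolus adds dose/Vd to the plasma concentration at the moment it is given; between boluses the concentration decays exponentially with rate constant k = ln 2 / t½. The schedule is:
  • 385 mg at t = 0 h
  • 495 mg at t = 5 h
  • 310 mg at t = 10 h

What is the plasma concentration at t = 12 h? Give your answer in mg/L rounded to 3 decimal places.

k = ln 2 / 21 = 0.03301 per h
Dose 1 (385 mg at t=0 h): 385·exp(−0.03301·12) = 259.086 mg/L
Dose 2 (495 mg at t=5 h): 495·exp(−0.03301·7) = 392.882 mg/L
Dose 3 (310 mg at t=10 h): 310·exp(−0.03301·2) = 290.197 mg/L
C(12) = 259.086 + 392.882 + 290.197 = 942.164 mg/L

942.164 mg/L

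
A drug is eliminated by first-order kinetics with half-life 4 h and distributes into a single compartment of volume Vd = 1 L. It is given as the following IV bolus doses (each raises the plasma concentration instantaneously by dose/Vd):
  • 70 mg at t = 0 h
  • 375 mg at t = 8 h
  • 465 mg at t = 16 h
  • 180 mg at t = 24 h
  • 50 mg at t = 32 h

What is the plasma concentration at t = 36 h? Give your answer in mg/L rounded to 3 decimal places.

65.098 mg/L

k = ln 2 / 4 = 0.17329 per h
Dose 1 (70 mg at t=0 h): 70·exp(−0.17329·36) = 0.137 mg/L
Dose 2 (375 mg at t=8 h): 375·exp(−0.17329·28) = 2.930 mg/L
Dose 3 (465 mg at t=16 h): 465·exp(−0.17329·20) = 14.531 mg/L
Dose 4 (180 mg at t=24 h): 180·exp(−0.17329·12) = 22.500 mg/L
Dose 5 (50 mg at t=32 h): 50·exp(−0.17329·4) = 25.000 mg/L
C(36) = 0.137 + 2.930 + 14.531 + 22.500 + 25.000 = 65.098 mg/L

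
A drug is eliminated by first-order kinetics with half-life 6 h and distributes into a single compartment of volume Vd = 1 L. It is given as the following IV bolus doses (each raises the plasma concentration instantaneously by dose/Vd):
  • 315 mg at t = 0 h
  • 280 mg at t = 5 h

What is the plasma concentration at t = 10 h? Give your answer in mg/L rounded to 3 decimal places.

k = ln 2 / 6 = 0.11552 per h
Dose 1 (315 mg at t=0 h): 315·exp(−0.11552·10) = 99.219 mg/L
Dose 2 (280 mg at t=5 h): 280·exp(−0.11552·5) = 157.145 mg/L
C(10) = 99.219 + 157.145 = 256.363 mg/L

256.363 mg/L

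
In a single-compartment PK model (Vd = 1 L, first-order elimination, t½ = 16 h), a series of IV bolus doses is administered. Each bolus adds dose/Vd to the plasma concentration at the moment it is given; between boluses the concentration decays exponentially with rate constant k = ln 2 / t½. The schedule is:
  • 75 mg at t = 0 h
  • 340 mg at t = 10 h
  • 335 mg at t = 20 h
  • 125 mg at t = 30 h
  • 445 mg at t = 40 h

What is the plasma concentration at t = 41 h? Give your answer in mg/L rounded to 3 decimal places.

740.088 mg/L

k = ln 2 / 16 = 0.04332 per h
Dose 1 (75 mg at t=0 h): 75·exp(−0.04332·41) = 12.696 mg/L
Dose 2 (340 mg at t=10 h): 340·exp(−0.04332·31) = 88.763 mg/L
Dose 3 (335 mg at t=20 h): 335·exp(−0.04332·21) = 134.879 mg/L
Dose 4 (125 mg at t=30 h): 125·exp(−0.04332·11) = 77.616 mg/L
Dose 5 (445 mg at t=40 h): 445·exp(−0.04332·1) = 426.133 mg/L
C(41) = 12.696 + 88.763 + 134.879 + 77.616 + 426.133 = 740.088 mg/L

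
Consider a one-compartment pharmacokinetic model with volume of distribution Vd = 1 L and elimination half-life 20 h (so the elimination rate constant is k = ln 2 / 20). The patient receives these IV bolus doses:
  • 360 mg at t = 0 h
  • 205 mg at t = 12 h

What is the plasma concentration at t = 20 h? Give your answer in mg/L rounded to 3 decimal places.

k = ln 2 / 20 = 0.03466 per h
Dose 1 (360 mg at t=0 h): 360·exp(−0.03466·20) = 180.000 mg/L
Dose 2 (205 mg at t=12 h): 205·exp(−0.03466·8) = 155.361 mg/L
C(20) = 180.000 + 155.361 = 335.361 mg/L

335.361 mg/L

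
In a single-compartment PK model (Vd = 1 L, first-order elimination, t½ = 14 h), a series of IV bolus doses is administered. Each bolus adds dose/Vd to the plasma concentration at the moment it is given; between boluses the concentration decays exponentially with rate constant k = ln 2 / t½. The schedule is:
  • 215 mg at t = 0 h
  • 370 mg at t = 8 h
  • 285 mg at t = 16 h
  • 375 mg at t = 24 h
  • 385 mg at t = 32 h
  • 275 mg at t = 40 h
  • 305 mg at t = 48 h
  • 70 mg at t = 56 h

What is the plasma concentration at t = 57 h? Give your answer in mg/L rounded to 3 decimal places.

648.254 mg/L

k = ln 2 / 14 = 0.04951 per h
Dose 1 (215 mg at t=0 h): 215·exp(−0.04951·57) = 12.788 mg/L
Dose 2 (370 mg at t=8 h): 370·exp(−0.04951·49) = 32.704 mg/L
Dose 3 (285 mg at t=16 h): 285·exp(−0.04951·41) = 37.433 mg/L
Dose 4 (375 mg at t=24 h): 375·exp(−0.04951·33) = 73.191 mg/L
Dose 5 (385 mg at t=32 h): 385·exp(−0.04951·25) = 111.662 mg/L
Dose 6 (275 mg at t=40 h): 275·exp(−0.04951·17) = 118.521 mg/L
Dose 7 (305 mg at t=48 h): 305·exp(−0.04951·9) = 195.335 mg/L
Dose 8 (70 mg at t=56 h): 70·exp(−0.04951·1) = 66.619 mg/L
C(57) = 12.788 + 32.704 + 37.433 + 73.191 + 111.662 + 118.521 + 195.335 + 66.619 = 648.254 mg/L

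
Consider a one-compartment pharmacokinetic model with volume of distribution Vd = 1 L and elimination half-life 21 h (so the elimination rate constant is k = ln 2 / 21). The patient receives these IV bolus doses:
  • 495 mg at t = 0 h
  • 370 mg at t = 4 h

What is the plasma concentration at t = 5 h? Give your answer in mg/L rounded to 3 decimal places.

777.679 mg/L

k = ln 2 / 21 = 0.03301 per h
Dose 1 (495 mg at t=0 h): 495·exp(−0.03301·5) = 419.693 mg/L
Dose 2 (370 mg at t=4 h): 370·exp(−0.03301·1) = 357.987 mg/L
C(5) = 419.693 + 357.987 = 777.679 mg/L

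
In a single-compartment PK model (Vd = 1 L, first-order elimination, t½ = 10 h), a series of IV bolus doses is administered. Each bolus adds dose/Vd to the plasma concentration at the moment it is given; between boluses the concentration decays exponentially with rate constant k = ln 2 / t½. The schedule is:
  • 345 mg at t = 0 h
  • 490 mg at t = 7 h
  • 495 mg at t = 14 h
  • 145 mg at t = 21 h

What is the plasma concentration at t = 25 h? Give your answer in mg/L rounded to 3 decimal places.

542.519 mg/L

k = ln 2 / 10 = 0.06931 per h
Dose 1 (345 mg at t=0 h): 345·exp(−0.06931·25) = 60.988 mg/L
Dose 2 (490 mg at t=7 h): 490·exp(−0.06931·18) = 140.716 mg/L
Dose 3 (495 mg at t=14 h): 495·exp(−0.06931·11) = 230.926 mg/L
Dose 4 (145 mg at t=21 h): 145·exp(−0.06931·4) = 109.889 mg/L
C(25) = 60.988 + 140.716 + 230.926 + 109.889 = 542.519 mg/L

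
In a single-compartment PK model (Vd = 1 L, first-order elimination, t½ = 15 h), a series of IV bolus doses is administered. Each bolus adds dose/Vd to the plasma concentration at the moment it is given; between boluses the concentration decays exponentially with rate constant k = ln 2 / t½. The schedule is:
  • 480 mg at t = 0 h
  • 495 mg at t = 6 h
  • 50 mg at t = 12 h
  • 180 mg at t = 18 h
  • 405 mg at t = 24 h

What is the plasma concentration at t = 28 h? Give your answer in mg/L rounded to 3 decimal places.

784.634 mg/L

k = ln 2 / 15 = 0.04621 per h
Dose 1 (480 mg at t=0 h): 480·exp(−0.04621·28) = 131.619 mg/L
Dose 2 (495 mg at t=6 h): 495·exp(−0.04621·22) = 179.100 mg/L
Dose 3 (50 mg at t=12 h): 50·exp(−0.04621·16) = 23.871 mg/L
Dose 4 (180 mg at t=18 h): 180·exp(−0.04621·10) = 113.393 mg/L
Dose 5 (405 mg at t=24 h): 405·exp(−0.04621·4) = 336.651 mg/L
C(28) = 131.619 + 179.100 + 23.871 + 113.393 + 336.651 = 784.634 mg/L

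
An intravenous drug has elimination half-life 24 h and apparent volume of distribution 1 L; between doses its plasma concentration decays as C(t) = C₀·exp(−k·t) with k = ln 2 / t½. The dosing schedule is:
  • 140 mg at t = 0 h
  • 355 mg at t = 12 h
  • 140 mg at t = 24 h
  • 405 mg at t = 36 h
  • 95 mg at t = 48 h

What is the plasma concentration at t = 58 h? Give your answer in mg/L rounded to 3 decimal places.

458.399 mg/L

k = ln 2 / 24 = 0.02888 per h
Dose 1 (140 mg at t=0 h): 140·exp(−0.02888·58) = 26.220 mg/L
Dose 2 (355 mg at t=12 h): 355·exp(−0.02888·46) = 94.027 mg/L
Dose 3 (140 mg at t=24 h): 140·exp(−0.02888·34) = 52.441 mg/L
Dose 4 (405 mg at t=36 h): 405·exp(−0.02888·22) = 214.541 mg/L
Dose 5 (95 mg at t=48 h): 95·exp(−0.02888·10) = 71.170 mg/L
C(58) = 26.220 + 94.027 + 52.441 + 214.541 + 71.170 = 458.399 mg/L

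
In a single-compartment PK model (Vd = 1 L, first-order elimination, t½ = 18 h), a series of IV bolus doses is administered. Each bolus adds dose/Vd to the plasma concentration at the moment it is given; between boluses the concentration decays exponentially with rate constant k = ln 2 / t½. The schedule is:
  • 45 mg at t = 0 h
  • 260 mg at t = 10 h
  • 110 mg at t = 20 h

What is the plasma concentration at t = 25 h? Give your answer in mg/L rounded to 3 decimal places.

k = ln 2 / 18 = 0.03851 per h
Dose 1 (45 mg at t=0 h): 45·exp(−0.03851·25) = 17.184 mg/L
Dose 2 (260 mg at t=10 h): 260·exp(−0.03851·15) = 145.920 mg/L
Dose 3 (110 mg at t=20 h): 110·exp(−0.03851·5) = 90.735 mg/L
C(25) = 17.184 + 145.920 + 90.735 = 253.838 mg/L

253.838 mg/L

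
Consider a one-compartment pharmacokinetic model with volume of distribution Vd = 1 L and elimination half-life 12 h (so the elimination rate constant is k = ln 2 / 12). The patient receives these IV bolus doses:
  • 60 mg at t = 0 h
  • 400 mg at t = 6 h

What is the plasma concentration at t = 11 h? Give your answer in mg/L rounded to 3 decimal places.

331.445 mg/L

k = ln 2 / 12 = 0.05776 per h
Dose 1 (60 mg at t=0 h): 60·exp(−0.05776·11) = 31.784 mg/L
Dose 2 (400 mg at t=6 h): 400·exp(−0.05776·5) = 299.661 mg/L
C(11) = 31.784 + 299.661 = 331.445 mg/L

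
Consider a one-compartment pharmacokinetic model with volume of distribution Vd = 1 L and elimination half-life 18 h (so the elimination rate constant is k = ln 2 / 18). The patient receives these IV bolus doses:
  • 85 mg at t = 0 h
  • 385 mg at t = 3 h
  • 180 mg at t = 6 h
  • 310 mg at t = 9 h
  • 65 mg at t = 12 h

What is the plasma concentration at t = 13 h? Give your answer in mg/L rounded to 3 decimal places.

779.235 mg/L

k = ln 2 / 18 = 0.03851 per h
Dose 1 (85 mg at t=0 h): 85·exp(−0.03851·13) = 51.524 mg/L
Dose 2 (385 mg at t=3 h): 385·exp(−0.03851·10) = 261.952 mg/L
Dose 3 (180 mg at t=6 h): 180·exp(−0.03851·7) = 137.469 mg/L
Dose 4 (310 mg at t=9 h): 310·exp(−0.03851·4) = 265.746 mg/L
Dose 5 (65 mg at t=12 h): 65·exp(−0.03851·1) = 62.545 mg/L
C(13) = 51.524 + 261.952 + 137.469 + 265.746 + 62.545 = 779.235 mg/L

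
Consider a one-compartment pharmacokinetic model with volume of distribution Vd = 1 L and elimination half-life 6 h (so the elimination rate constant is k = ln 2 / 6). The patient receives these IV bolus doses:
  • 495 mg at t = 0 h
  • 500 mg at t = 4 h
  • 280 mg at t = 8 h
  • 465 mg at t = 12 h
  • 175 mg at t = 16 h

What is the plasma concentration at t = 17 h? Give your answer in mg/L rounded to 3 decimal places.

k = ln 2 / 6 = 0.11552 per h
Dose 1 (495 mg at t=0 h): 495·exp(−0.11552·17) = 69.452 mg/L
Dose 2 (500 mg at t=4 h): 500·exp(−0.11552·13) = 111.362 mg/L
Dose 3 (280 mg at t=8 h): 280·exp(−0.11552·9) = 98.995 mg/L
Dose 4 (465 mg at t=12 h): 465·exp(−0.11552·5) = 260.972 mg/L
Dose 5 (175 mg at t=16 h): 175·exp(−0.11552·1) = 155.907 mg/L
C(17) = 69.452 + 111.362 + 98.995 + 260.972 + 155.907 = 696.689 mg/L

696.689 mg/L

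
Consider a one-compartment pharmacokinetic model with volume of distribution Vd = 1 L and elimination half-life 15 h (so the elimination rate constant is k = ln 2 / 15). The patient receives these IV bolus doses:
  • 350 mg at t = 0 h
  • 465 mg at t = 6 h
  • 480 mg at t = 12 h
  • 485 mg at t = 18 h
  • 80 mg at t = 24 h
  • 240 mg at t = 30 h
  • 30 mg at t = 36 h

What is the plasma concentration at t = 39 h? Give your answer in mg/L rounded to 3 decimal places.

705.012 mg/L

k = ln 2 / 15 = 0.04621 per h
Dose 1 (350 mg at t=0 h): 350·exp(−0.04621·39) = 57.728 mg/L
Dose 2 (465 mg at t=6 h): 465·exp(−0.04621·33) = 101.202 mg/L
Dose 3 (480 mg at t=12 h): 480·exp(−0.04621·27) = 137.844 mg/L
Dose 4 (485 mg at t=18 h): 485·exp(−0.04621·21) = 183.781 mg/L
Dose 5 (80 mg at t=24 h): 80·exp(−0.04621·15) = 40.000 mg/L
Dose 6 (240 mg at t=30 h): 240·exp(−0.04621·9) = 158.341 mg/L
Dose 7 (30 mg at t=36 h): 30·exp(−0.04621·3) = 26.117 mg/L
C(39) = 57.728 + 101.202 + 137.844 + 183.781 + 40.000 + 158.341 + 26.117 = 705.012 mg/L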